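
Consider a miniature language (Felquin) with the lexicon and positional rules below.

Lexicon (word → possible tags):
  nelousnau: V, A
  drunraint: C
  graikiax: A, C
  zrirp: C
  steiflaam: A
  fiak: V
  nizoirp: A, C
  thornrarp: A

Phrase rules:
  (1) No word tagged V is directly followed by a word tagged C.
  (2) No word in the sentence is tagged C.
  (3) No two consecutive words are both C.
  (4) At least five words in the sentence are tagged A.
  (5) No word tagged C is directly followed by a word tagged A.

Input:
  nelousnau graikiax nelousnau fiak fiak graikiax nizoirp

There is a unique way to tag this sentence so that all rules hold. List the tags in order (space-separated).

Candidates per position — 1:nelousnau {V,A}; 2:graikiax {A,C}; 3:nelousnau {V,A}; 4:fiak {V}; 5:fiak {V}; 6:graikiax {A,C}; 7:nizoirp {A,C}.
At position 1, choosing V makes rule 4 impossible to satisfy; hence A.
At position 2, choosing C makes rule 2 impossible to satisfy; hence A.
At position 3, choosing V makes rule 4 impossible to satisfy; hence A.
At position 6, choosing C makes rule 1 impossible to satisfy; hence A.
At position 7, choosing C makes rule 2 impossible to satisfy; hence A.
So the tagging must be: A A A V V A A.
Rule-by-rule: rule 1 holds; rule 2 holds; rule 3 holds; rule 4 holds; rule 5 holds.

A A A V V A A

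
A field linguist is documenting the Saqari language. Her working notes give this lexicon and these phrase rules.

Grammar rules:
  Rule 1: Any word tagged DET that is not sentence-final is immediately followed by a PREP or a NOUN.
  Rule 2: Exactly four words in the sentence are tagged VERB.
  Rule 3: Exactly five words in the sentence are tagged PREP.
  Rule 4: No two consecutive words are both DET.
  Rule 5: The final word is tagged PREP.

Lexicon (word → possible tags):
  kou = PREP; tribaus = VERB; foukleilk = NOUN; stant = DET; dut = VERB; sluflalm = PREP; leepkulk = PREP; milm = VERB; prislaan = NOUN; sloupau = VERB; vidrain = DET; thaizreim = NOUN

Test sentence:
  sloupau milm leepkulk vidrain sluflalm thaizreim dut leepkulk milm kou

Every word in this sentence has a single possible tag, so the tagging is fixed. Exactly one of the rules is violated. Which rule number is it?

3

Fixed tagging: VERB VERB PREP DET PREP NOUN VERB PREP VERB PREP.
Applying the rules: R1 ok, R2 ok, R3 fails, R4 ok, R5 ok.
Only rule 3 fails.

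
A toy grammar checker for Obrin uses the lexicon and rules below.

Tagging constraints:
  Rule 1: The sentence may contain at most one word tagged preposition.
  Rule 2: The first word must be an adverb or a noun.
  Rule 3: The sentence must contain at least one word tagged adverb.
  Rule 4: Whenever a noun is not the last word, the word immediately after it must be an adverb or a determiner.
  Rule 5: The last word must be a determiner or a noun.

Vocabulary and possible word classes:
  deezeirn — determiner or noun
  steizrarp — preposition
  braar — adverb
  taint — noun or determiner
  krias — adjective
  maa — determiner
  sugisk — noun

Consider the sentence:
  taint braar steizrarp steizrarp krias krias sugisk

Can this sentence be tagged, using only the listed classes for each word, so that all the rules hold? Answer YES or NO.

Candidates per position — 1:taint {noun,determiner}; 2:braar {adverb}; 3:steizrarp {preposition}; 4:steizrarp {preposition}; 5:krias {adjective}; 6:krias {adjective}; 7:sugisk {noun}.
Rule 1 cannot be satisfied by any choice of tags from the lexicon.
So there is no consistent tagging.

NO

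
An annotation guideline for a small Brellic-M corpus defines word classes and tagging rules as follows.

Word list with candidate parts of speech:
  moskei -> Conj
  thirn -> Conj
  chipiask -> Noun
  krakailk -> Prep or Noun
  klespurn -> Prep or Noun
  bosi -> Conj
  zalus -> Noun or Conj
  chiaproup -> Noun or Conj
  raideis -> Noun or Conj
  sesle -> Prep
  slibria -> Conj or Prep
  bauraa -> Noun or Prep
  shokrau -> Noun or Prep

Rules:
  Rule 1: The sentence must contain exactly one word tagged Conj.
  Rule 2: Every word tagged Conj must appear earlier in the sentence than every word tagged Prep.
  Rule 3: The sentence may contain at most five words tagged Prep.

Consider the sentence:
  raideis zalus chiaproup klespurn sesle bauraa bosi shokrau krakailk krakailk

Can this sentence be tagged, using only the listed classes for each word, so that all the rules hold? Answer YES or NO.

NO

Candidates per position — 1:raideis {Noun,Conj}; 2:zalus {Noun,Conj}; 3:chiaproup {Noun,Conj}; 4:klespurn {Prep,Noun}; 5:sesle {Prep}; 6:bauraa {Noun,Prep}; 7:bosi {Conj}; 8:shokrau {Noun,Prep}; 9:krakailk {Prep,Noun}; 10:krakailk {Prep,Noun}.
Rule 2 cannot be satisfied by any choice of tags from the lexicon.
So there is no consistent tagging.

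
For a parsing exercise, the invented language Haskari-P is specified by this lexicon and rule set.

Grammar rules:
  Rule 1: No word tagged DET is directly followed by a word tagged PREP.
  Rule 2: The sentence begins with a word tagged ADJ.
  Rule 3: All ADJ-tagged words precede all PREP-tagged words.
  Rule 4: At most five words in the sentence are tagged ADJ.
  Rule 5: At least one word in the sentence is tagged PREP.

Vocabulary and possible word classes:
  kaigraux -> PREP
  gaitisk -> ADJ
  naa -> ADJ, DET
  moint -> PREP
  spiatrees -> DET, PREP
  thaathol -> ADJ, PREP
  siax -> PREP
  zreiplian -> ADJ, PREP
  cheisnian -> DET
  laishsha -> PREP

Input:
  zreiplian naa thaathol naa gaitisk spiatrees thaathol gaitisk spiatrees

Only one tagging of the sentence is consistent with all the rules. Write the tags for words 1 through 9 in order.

ADJ DET ADJ DET ADJ DET ADJ ADJ PREP

Candidates per position — 1:zreiplian {ADJ,PREP}; 2:naa {ADJ,DET}; 3:thaathol {ADJ,PREP}; 4:naa {ADJ,DET}; 5:gaitisk {ADJ}; 6:spiatrees {DET,PREP}; 7:thaathol {ADJ,PREP}; 8:gaitisk {ADJ}; 9:spiatrees {DET,PREP}.
Word 1 cannot be PREP — rule 2 would then fail for every completion. It is ADJ.
Word 3 cannot be PREP — rule 3 would then fail for every completion. It is ADJ.
Word 6 cannot be PREP — rule 3 would then fail for every completion. It is DET.
Word 7 cannot be PREP — rule 1 would then fail for every completion. It is ADJ.
Word 9 cannot be DET — rule 5 would then fail for every completion. It is PREP.
Word 2 cannot be ADJ — rule 4 would then fail for every completion. It is DET.
Word 4 cannot be ADJ — rule 4 would then fail for every completion. It is DET.
That leaves exactly one tagging: ADJ DET ADJ DET ADJ DET ADJ ADJ PREP.
Check: rule 1 ok; rule 2 ok; rule 3 ok; rule 4 ok; rule 5 ok.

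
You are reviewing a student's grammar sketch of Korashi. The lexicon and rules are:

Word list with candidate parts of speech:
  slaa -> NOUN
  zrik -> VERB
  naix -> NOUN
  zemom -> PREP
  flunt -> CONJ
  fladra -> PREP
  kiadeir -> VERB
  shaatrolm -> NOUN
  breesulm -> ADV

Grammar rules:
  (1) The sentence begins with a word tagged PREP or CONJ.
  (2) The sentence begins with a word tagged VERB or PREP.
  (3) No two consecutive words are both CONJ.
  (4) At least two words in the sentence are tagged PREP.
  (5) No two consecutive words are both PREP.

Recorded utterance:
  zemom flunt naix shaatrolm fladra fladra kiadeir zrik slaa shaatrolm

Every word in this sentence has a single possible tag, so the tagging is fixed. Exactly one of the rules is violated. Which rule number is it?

5

Fixed tagging: PREP CONJ NOUN NOUN PREP PREP VERB VERB NOUN NOUN.
Applying the rules: R1 ok, R2 ok, R3 ok, R4 ok, R5 fails.
Only rule 5 fails.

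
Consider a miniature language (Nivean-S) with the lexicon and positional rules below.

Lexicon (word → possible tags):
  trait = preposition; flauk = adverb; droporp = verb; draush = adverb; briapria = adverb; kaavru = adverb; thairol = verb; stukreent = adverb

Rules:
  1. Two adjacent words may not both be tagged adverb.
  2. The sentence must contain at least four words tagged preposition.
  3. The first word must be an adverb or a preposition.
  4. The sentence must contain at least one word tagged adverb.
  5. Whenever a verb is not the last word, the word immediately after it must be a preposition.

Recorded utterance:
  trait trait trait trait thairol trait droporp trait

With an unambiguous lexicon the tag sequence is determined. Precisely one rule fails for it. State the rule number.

Fixed tagging: preposition preposition preposition preposition verb preposition verb preposition.
Rule check: R1 ok, R2 ok, R3 ok, R4 fails, R5 ok.
Only rule 4 fails.

4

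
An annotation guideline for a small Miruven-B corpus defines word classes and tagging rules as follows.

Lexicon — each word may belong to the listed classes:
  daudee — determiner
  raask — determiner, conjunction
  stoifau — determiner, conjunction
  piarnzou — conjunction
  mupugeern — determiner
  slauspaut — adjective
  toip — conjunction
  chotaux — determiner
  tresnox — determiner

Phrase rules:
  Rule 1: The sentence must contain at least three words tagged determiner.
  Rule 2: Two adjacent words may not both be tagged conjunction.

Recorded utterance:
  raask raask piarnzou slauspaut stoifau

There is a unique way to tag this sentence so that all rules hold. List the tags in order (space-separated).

Candidates per position — 1:raask {determiner,conjunction}; 2:raask {determiner,conjunction}; 3:piarnzou {conjunction}; 4:slauspaut {adjective}; 5:stoifau {determiner,conjunction}.
Word 1 cannot be conjunction — rule 1 would then fail for every completion. It is determiner.
Word 2 cannot be conjunction — rule 1 would then fail for every completion. It is determiner.
Word 5 cannot be conjunction — rule 1 would then fail for every completion. It is determiner.
So the tagging must be: determiner determiner conjunction adjective determiner.
Verifying each rule — rule 1 ok; rule 2 ok.

determiner determiner conjunction adjective determiner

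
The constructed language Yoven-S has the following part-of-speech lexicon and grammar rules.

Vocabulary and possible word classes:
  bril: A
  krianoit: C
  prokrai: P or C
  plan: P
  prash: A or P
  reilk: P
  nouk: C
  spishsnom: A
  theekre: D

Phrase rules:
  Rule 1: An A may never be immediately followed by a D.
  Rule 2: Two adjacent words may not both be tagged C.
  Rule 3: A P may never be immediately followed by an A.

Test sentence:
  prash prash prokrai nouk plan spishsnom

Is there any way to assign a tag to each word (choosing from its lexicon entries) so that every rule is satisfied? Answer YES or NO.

NO

Candidates per position — 1:prash {A,P}; 2:prash {A,P}; 3:prokrai {P,C}; 4:nouk {C}; 5:plan {P}; 6:spishsnom {A}.
Rule 3 cannot be satisfied by any choice of tags from the lexicon.
So there is no consistent tagging.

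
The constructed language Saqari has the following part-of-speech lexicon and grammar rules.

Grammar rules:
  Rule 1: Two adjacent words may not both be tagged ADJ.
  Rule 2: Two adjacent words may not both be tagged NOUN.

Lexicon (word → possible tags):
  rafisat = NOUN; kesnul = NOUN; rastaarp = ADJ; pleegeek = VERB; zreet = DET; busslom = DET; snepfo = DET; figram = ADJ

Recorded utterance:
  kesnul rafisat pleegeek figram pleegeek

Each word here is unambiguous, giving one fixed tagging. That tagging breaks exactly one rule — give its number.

Fixed tagging: NOUN NOUN VERB ADJ VERB.
Checking each rule: R1 ok, R2 fails.
Only rule 2 fails.

2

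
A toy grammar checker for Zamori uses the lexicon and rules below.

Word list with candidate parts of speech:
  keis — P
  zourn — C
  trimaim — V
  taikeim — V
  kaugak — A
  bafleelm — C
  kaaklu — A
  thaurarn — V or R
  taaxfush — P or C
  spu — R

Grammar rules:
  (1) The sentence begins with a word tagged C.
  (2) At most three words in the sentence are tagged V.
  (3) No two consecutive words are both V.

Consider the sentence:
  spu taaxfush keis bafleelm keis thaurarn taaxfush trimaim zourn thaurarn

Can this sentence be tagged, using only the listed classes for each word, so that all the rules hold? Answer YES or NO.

Candidates per position — 1:spu {R}; 2:taaxfush {P,C}; 3:keis {P}; 4:bafleelm {C}; 5:keis {P}; 6:thaurarn {V,R}; 7:taaxfush {P,C}; 8:trimaim {V}; 9:zourn {C}; 10:thaurarn {V,R}.
Rule 1 cannot be satisfied by any choice of tags from the lexicon.
So there is no consistent tagging.

NO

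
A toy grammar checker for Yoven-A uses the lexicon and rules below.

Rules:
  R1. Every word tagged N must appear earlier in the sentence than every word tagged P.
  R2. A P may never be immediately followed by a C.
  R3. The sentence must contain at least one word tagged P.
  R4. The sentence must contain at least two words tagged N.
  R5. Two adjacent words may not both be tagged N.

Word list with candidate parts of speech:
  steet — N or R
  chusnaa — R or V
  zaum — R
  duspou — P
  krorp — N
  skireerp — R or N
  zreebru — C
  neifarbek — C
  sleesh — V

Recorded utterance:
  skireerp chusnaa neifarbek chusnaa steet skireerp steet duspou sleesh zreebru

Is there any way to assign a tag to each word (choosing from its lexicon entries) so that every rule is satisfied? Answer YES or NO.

YES

Candidates per position — 1:skireerp {R,N}; 2:chusnaa {R,V}; 3:neifarbek {C}; 4:chusnaa {R,V}; 5:steet {N,R}; 6:skireerp {R,N}; 7:steet {N,R}; 8:duspou {P}; 9:sleesh {V}; 10:zreebru {C}.
One satisfying assignment: N R C V N R N P V C.
Check: rule 1 ok; rule 2 ok; rule 3 ok; rule 4 ok; rule 5 ok.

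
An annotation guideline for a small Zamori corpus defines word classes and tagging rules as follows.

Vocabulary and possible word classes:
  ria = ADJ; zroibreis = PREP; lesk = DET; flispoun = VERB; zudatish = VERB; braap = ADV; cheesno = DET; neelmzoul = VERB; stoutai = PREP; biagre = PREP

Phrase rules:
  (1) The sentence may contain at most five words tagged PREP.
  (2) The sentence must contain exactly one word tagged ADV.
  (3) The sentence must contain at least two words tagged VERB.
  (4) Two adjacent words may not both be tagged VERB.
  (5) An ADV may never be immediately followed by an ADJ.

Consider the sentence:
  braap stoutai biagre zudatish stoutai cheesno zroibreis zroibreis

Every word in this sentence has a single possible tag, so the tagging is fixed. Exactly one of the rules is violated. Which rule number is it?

3

Fixed tagging: ADV PREP PREP VERB PREP DET PREP PREP.
Checking each rule: R1 pass, R2 pass, R3 fail, R4 pass, R5 pass.
Only rule 3 fails.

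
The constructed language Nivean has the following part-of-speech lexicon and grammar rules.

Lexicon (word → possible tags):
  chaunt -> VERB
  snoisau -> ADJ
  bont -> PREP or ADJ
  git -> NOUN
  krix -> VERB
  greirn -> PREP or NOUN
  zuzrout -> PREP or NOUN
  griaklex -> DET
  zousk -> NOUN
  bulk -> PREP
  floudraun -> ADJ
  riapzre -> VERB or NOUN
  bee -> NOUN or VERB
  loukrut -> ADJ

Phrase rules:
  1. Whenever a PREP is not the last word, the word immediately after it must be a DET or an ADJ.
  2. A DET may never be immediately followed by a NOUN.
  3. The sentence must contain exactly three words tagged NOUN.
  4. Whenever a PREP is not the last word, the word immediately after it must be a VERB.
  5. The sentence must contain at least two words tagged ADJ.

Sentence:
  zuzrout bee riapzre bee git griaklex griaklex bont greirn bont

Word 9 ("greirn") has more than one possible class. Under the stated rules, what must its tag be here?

Candidates per position — 1:zuzrout {PREP,NOUN}; 2:bee {NOUN,VERB}; 3:riapzre {VERB,NOUN}; 4:bee {NOUN,VERB}; 5:git {NOUN}; 6:griaklex {DET}; 7:griaklex {DET}; 8:bont {PREP,ADJ}; 9:greirn {PREP,NOUN}; 10:bont {PREP,ADJ}.
If word 1 were PREP, no tagging could satisfy rule 1; so word 1 is NOUN.
If word 8 were PREP, no tagging could satisfy rule 1; so word 8 is ADJ.
If word 9 were PREP, no tagging could satisfy rule 4; so word 9 is NOUN.
If word 10 were PREP, no tagging could satisfy rule 5; so word 10 is ADJ.
If word 2 were NOUN, no tagging could satisfy rule 3; so word 2 is VERB.
If word 3 were NOUN, no tagging could satisfy rule 3; so word 3 is VERB.
If word 4 were NOUN, no tagging could satisfy rule 3; so word 4 is VERB.
That leaves exactly one tagging: NOUN VERB VERB VERB NOUN DET DET ADJ NOUN ADJ.
Verifying each rule — rule 1 satisfied; rule 2 satisfied; rule 3 satisfied; rule 4 satisfied; rule 5 satisfied.

NOUN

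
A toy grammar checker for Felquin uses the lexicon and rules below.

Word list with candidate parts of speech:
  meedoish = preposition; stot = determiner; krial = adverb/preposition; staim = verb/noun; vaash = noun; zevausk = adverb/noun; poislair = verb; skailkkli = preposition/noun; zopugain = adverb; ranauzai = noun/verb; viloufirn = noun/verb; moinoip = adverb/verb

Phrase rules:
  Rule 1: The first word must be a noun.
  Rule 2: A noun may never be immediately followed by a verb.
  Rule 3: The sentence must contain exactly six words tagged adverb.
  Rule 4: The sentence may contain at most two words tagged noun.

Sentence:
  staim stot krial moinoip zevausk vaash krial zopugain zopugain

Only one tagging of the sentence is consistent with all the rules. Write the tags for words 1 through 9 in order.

noun determiner adverb adverb adverb noun adverb adverb adverb

Candidates per position — 1:staim {verb,noun}; 2:stot {determiner}; 3:krial {adverb,preposition}; 4:moinoip {adverb,verb}; 5:zevausk {adverb,noun}; 6:vaash {noun}; 7:krial {adverb,preposition}; 8:zopugain {adverb}; 9:zopugain {adverb}.
At position 1, choosing verb makes rule 1 impossible to satisfy; hence noun.
At position 3, choosing preposition makes rule 3 impossible to satisfy; hence adverb.
At position 4, choosing verb makes rule 3 impossible to satisfy; hence adverb.
At position 5, choosing noun makes rule 3 impossible to satisfy; hence adverb.
At position 7, choosing preposition makes rule 3 impossible to satisfy; hence adverb.
The unique satisfying tagging is: noun determiner adverb adverb adverb noun adverb adverb adverb.
Verifying each rule — rule 1 ok; rule 2 ok; rule 3 ok; rule 4 ok.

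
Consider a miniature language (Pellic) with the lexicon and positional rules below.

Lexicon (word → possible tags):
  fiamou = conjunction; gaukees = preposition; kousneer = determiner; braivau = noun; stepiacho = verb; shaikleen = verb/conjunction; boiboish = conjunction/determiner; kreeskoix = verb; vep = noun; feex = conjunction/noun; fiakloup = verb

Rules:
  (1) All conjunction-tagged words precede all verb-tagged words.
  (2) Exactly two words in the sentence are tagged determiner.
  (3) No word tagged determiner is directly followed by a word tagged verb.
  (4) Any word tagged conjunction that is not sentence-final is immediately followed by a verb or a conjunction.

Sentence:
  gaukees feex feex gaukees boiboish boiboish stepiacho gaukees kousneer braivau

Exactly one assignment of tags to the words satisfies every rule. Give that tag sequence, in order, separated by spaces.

preposition noun noun preposition determiner conjunction verb preposition determiner noun

Candidates per position — 1:gaukees {preposition}; 2:feex {conjunction,noun}; 3:feex {conjunction,noun}; 4:gaukees {preposition}; 5:boiboish {conjunction,determiner}; 6:boiboish {conjunction,determiner}; 7:stepiacho {verb}; 8:gaukees {preposition}; 9:kousneer {determiner}; 10:braivau {noun}.
Position 2: conjunction is ruled out by rule 4; that leaves noun.
Position 3: conjunction is ruled out by rule 4; that leaves noun.
Position 6: determiner is ruled out by rule 3; that leaves conjunction.
Position 5: conjunction is ruled out by rule 2; that leaves determiner.
That leaves exactly one tagging: preposition noun noun preposition determiner conjunction verb preposition determiner noun.
Rule-by-rule: rule 1 holds; rule 2 holds; rule 3 holds; rule 4 holds.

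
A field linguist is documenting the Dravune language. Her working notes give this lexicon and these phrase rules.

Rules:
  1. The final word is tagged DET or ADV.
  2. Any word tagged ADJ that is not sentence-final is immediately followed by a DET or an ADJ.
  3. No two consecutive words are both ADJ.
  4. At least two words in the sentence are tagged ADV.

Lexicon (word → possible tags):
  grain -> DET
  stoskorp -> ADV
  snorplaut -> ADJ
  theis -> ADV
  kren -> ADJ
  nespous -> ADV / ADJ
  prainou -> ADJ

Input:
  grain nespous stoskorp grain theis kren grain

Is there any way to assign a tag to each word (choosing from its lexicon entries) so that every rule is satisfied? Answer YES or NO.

Candidates per position — 1:grain {DET}; 2:nespous {ADV,ADJ}; 3:stoskorp {ADV}; 4:grain {DET}; 5:theis {ADV}; 6:kren {ADJ}; 7:grain {DET}.
One satisfying assignment: DET ADV ADV DET ADV ADJ DET.
Rule-by-rule: rule 1 satisfied; rule 2 satisfied; rule 3 satisfied; rule 4 satisfied.

YES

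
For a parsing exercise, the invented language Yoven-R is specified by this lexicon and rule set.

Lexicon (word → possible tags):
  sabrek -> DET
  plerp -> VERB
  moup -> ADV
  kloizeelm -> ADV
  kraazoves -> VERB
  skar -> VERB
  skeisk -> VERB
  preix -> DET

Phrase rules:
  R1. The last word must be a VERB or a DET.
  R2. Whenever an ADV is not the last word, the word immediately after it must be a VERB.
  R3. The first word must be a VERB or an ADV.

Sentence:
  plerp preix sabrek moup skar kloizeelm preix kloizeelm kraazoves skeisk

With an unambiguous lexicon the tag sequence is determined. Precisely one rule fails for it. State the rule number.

Fixed tagging: VERB DET DET ADV VERB ADV DET ADV VERB VERB.
Applying the rules: R1 holds, R2 violated, R3 holds.
Only rule 2 fails.

2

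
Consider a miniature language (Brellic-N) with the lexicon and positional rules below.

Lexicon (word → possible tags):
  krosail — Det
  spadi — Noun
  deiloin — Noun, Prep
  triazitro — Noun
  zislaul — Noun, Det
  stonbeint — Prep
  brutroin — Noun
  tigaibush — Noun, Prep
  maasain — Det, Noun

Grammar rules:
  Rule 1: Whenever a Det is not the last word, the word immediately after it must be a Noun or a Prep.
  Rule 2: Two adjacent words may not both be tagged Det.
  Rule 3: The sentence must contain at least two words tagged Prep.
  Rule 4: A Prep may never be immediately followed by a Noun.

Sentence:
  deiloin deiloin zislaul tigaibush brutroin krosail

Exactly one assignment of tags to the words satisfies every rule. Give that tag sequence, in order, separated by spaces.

Candidates per position — 1:deiloin {Noun,Prep}; 2:deiloin {Noun,Prep}; 3:zislaul {Noun,Det}; 4:tigaibush {Noun,Prep}; 5:brutroin {Noun}; 6:krosail {Det}.
If word 4 were Prep, no tagging could satisfy rule 4; so word 4 is Noun.
If word 1 were Noun, no tagging could satisfy rule 3; so word 1 is Prep.
If word 2 were Noun, no tagging could satisfy rule 3; so word 2 is Prep.
If word 3 were Noun, no tagging could satisfy rule 4; so word 3 is Det.
The only consistent sequence is: Prep Prep Det Noun Noun Det.
Check: rule 1 ✓; rule 2 ✓; rule 3 ✓; rule 4 ✓.

Prep Prep Det Noun Noun Det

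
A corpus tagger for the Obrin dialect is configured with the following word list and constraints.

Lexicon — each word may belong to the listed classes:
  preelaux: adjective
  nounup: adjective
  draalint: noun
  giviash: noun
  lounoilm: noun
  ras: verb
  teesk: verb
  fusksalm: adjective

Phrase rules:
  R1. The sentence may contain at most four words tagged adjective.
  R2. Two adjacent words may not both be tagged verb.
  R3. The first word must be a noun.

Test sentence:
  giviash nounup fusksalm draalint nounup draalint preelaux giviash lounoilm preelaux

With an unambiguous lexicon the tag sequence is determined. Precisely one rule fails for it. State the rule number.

Fixed tagging: noun adjective adjective noun adjective noun adjective noun noun adjective.
Checking each rule: R1 ✗, R2 ✓, R3 ✓.
Only rule 1 fails.

1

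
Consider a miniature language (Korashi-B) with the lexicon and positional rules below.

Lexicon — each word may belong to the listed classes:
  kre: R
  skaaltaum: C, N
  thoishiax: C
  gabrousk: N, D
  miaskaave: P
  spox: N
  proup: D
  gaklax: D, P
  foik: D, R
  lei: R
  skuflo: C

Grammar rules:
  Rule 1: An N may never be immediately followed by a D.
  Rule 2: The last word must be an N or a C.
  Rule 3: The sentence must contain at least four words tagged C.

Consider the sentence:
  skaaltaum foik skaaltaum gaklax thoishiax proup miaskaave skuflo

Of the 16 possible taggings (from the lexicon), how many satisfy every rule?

Candidates per position — 1:skaaltaum {C,N}; 2:foik {D,R}; 3:skaaltaum {C,N}; 4:gaklax {D,P}; 5:thoishiax {C}; 6:proup {D}; 7:miaskaave {P}; 8:skuflo {C}.
There are 16 candidate sequences in total.
The sequences that satisfy every rule: C D C D C D P C; C D C P C D P C; C R C D C D P C; C R C P C D P C.
Count = 4.

4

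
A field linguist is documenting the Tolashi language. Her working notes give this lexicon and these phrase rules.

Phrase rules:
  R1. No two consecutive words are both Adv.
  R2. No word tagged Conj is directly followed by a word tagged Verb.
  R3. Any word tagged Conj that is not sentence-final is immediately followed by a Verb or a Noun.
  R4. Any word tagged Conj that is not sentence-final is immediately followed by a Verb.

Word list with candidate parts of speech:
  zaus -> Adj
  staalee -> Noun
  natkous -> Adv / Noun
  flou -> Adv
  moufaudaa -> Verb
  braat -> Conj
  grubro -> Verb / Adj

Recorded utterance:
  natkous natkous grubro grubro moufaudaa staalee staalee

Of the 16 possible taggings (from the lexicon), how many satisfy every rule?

Candidates per position — 1:natkous {Adv,Noun}; 2:natkous {Adv,Noun}; 3:grubro {Verb,Adj}; 4:grubro {Verb,Adj}; 5:moufaudaa {Verb}; 6:staalee {Noun}; 7:staalee {Noun}.
There are 16 candidate sequences in total.
Checking each against the rules leaves 12 sequences.
Count = 12.

12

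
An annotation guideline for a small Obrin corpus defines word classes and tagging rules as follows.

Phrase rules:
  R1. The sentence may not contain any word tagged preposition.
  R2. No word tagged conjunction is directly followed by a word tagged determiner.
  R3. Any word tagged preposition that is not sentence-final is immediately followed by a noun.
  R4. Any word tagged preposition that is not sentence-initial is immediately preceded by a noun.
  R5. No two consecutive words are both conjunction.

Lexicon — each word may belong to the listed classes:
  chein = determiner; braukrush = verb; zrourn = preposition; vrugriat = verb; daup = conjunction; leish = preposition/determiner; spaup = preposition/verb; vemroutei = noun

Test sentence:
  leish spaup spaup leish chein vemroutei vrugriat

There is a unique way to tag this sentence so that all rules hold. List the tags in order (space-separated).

determiner verb verb determiner determiner noun verb

Candidates per position — 1:leish {preposition,determiner}; 2:spaup {preposition,verb}; 3:spaup {preposition,verb}; 4:leish {preposition,determiner}; 5:chein {determiner}; 6:vemroutei {noun}; 7:vrugriat {verb}.
If word 1 were preposition, no tagging could satisfy rule 1; so word 1 is determiner.
If word 2 were preposition, no tagging could satisfy rule 1; so word 2 is verb.
If word 3 were preposition, no tagging could satisfy rule 1; so word 3 is verb.
If word 4 were preposition, no tagging could satisfy rule 1; so word 4 is determiner.
The only consistent sequence is: determiner verb verb determiner determiner noun verb.
Rule-by-rule: rule 1 satisfied; rule 2 satisfied; rule 3 satisfied; rule 4 satisfied; rule 5 satisfied.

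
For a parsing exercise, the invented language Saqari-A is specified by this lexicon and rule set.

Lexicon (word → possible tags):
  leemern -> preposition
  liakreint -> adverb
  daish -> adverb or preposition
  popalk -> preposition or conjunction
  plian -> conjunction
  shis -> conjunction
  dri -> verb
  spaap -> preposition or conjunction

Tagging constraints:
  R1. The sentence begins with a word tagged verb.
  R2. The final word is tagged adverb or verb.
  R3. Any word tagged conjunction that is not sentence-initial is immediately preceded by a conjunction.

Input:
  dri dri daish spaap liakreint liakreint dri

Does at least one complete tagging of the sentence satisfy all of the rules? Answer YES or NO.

YES

Candidates per position — 1:dri {verb}; 2:dri {verb}; 3:daish {adverb,preposition}; 4:spaap {preposition,conjunction}; 5:liakreint {adverb}; 6:liakreint {adverb}; 7:dri {verb}.
One satisfying assignment: verb verb adverb preposition adverb adverb verb.
Check: rule 1 ok; rule 2 ok; rule 3 ok.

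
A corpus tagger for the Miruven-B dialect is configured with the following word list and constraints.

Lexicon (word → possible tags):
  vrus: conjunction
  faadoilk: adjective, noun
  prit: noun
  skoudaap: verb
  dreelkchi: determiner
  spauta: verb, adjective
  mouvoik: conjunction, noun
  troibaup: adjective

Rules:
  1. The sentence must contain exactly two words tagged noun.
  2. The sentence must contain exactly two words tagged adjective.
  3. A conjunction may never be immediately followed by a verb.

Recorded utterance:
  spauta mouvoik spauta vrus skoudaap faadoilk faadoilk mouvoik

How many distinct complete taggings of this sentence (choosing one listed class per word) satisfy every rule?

0

Candidates per position — 1:spauta {verb,adjective}; 2:mouvoik {conjunction,noun}; 3:spauta {verb,adjective}; 4:vrus {conjunction}; 5:skoudaap {verb}; 6:faadoilk {adjective,noun}; 7:faadoilk {adjective,noun}; 8:mouvoik {conjunction,noun}.
There are 64 candidate sequences in total.
Rule 3 cannot be satisfied by any choice of tags from the lexicon.
So there is no consistent tagging.
Count = 0.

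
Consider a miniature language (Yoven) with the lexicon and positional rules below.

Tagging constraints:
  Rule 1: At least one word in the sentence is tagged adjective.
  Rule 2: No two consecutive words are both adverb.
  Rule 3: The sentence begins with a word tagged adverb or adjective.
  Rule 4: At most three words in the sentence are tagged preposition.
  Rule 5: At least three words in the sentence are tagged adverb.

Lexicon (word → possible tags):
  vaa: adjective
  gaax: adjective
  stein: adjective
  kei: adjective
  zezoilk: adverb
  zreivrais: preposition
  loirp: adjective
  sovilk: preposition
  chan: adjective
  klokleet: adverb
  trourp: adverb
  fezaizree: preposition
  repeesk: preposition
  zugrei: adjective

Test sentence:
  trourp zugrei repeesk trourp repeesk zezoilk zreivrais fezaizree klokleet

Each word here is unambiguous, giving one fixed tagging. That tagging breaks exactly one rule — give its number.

4

Fixed tagging: adverb adjective preposition adverb preposition adverb preposition preposition adverb.
Checking each rule: R1 ✓, R2 ✓, R3 ✓, R4 ✗, R5 ✓.
Only rule 4 fails.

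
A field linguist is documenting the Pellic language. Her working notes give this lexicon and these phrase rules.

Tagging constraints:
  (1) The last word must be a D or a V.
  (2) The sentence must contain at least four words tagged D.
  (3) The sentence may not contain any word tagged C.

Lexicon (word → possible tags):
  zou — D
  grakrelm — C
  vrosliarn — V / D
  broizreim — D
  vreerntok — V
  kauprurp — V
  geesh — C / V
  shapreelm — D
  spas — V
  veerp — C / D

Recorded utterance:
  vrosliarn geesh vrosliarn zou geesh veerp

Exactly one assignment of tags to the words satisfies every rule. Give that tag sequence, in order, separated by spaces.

Candidates per position — 1:vrosliarn {V,D}; 2:geesh {C,V}; 3:vrosliarn {V,D}; 4:zou {D}; 5:geesh {C,V}; 6:veerp {C,D}.
At position 1, choosing V makes rule 2 impossible to satisfy; hence D.
At position 2, choosing C makes rule 3 impossible to satisfy; hence V.
At position 3, choosing V makes rule 2 impossible to satisfy; hence D.
At position 5, choosing C makes rule 3 impossible to satisfy; hence V.
At position 6, choosing C makes rule 1 impossible to satisfy; hence D.
The unique satisfying tagging is: D V D D V D.
Rule-by-rule: rule 1 satisfied; rule 2 satisfied; rule 3 satisfied.

D V D D V D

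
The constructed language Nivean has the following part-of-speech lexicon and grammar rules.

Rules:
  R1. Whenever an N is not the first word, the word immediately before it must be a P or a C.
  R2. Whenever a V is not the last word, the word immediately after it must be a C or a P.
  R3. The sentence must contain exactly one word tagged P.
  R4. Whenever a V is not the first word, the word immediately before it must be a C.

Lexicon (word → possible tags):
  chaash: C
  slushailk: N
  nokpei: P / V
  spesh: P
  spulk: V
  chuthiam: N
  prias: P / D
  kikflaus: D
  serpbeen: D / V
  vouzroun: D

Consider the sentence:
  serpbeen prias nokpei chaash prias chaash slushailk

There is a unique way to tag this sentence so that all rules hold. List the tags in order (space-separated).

D D P C D C N

Candidates per position — 1:serpbeen {D,V}; 2:prias {P,D}; 3:nokpei {P,V}; 4:chaash {C}; 5:prias {P,D}; 6:chaash {C}; 7:slushailk {N}.
Position 3: V is ruled out by rule 4; that leaves P.
Position 5: P is ruled out by rule 3; that leaves D.
Position 2: P is ruled out by rule 3; that leaves D.
Position 1: V is ruled out by rule 2; that leaves D.
The unique satisfying tagging is: D D P C D C N.
Verifying each rule — rule 1 ✓; rule 2 ✓; rule 3 ✓; rule 4 ✓.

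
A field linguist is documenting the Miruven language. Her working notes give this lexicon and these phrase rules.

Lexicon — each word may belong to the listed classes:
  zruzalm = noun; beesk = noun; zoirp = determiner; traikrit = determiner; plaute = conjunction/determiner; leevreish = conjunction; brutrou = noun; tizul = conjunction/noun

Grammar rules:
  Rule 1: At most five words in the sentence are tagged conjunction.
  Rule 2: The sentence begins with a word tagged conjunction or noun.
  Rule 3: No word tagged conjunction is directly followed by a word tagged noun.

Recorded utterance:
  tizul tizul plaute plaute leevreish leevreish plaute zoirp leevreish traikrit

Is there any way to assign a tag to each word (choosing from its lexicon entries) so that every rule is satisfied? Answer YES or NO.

YES

Candidates per position — 1:tizul {conjunction,noun}; 2:tizul {conjunction,noun}; 3:plaute {conjunction,determiner}; 4:plaute {conjunction,determiner}; 5:leevreish {conjunction}; 6:leevreish {conjunction}; 7:plaute {conjunction,determiner}; 8:zoirp {determiner}; 9:leevreish {conjunction}; 10:traikrit {determiner}.
One satisfying assignment: noun noun conjunction determiner conjunction conjunction determiner determiner conjunction determiner.
Checking: rule 1 satisfied; rule 2 satisfied; rule 3 satisfied.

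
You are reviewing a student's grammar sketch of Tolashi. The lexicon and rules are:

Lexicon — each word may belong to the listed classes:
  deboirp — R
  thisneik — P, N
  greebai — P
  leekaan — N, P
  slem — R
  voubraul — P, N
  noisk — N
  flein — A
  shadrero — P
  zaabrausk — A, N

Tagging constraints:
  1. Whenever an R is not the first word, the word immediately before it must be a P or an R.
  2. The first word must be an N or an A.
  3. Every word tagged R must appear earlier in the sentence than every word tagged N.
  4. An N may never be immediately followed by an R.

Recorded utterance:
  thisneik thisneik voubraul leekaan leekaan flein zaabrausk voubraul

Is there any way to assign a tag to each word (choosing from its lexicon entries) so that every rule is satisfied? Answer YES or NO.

YES

Candidates per position — 1:thisneik {P,N}; 2:thisneik {P,N}; 3:voubraul {P,N}; 4:leekaan {N,P}; 5:leekaan {N,P}; 6:flein {A}; 7:zaabrausk {A,N}; 8:voubraul {P,N}.
One satisfying assignment: N N P P P A A P.
Check: rule 1 satisfied; rule 2 satisfied; rule 3 satisfied; rule 4 satisfied.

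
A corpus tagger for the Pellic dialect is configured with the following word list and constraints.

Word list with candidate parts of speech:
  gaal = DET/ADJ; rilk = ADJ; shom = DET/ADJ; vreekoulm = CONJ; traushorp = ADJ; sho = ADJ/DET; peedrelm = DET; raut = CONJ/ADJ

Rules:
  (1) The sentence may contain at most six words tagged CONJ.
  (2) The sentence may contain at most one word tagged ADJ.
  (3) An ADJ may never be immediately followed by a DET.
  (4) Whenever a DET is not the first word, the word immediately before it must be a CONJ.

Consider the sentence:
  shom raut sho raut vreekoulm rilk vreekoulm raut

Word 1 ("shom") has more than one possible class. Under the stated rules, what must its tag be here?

DET

Candidates per position — 1:shom {DET,ADJ}; 2:raut {CONJ,ADJ}; 3:sho {ADJ,DET}; 4:raut {CONJ,ADJ}; 5:vreekoulm {CONJ}; 6:rilk {ADJ}; 7:vreekoulm {CONJ}; 8:raut {CONJ,ADJ}.
At position 1, choosing ADJ makes rule 2 impossible to satisfy; hence DET.
At position 2, choosing ADJ makes rule 2 impossible to satisfy; hence CONJ.
At position 3, choosing ADJ makes rule 2 impossible to satisfy; hence DET.
At position 4, choosing ADJ makes rule 2 impossible to satisfy; hence CONJ.
At position 8, choosing ADJ makes rule 2 impossible to satisfy; hence CONJ.
The unique satisfying tagging is: DET CONJ DET CONJ CONJ ADJ CONJ CONJ.
Checking: rule 1 holds; rule 2 holds; rule 3 holds; rule 4 holds.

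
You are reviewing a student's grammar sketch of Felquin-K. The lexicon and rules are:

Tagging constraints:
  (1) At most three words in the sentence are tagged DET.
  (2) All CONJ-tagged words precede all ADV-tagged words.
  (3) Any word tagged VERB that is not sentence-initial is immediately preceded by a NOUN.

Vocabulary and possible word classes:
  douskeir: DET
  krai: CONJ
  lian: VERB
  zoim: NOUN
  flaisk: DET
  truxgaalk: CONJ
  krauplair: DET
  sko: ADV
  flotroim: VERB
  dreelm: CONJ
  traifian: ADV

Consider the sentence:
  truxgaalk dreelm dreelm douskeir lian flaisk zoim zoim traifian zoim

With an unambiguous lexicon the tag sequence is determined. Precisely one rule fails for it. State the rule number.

3

Fixed tagging: CONJ CONJ CONJ DET VERB DET NOUN NOUN ADV NOUN.
Applying the rules: R1 holds, R2 holds, R3 violated.
Only rule 3 fails.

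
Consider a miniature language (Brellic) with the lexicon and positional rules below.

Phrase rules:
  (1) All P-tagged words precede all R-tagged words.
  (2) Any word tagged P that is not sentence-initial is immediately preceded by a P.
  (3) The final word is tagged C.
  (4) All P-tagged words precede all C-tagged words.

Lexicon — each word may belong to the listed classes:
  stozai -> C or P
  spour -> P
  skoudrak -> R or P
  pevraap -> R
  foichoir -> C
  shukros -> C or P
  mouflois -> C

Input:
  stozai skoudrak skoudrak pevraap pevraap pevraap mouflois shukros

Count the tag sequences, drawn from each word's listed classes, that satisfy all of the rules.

4

Candidates per position — 1:stozai {C,P}; 2:skoudrak {R,P}; 3:skoudrak {R,P}; 4:pevraap {R}; 5:pevraap {R}; 6:pevraap {R}; 7:mouflois {C}; 8:shukros {C,P}.
There are 16 candidate sequences in total.
The sequences that satisfy every rule: C R R R R R C C; P R R R R R C C; P P R R R R C C; P P P R R R C C.
Count = 4.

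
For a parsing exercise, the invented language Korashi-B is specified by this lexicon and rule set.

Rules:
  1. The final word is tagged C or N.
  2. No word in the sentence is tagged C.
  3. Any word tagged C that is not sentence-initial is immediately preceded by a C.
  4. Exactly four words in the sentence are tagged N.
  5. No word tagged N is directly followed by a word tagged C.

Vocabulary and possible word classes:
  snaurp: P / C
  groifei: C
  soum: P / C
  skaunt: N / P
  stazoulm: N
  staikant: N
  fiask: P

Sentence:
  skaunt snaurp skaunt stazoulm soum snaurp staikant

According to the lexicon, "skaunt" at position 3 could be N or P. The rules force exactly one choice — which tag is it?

N

Candidates per position — 1:skaunt {N,P}; 2:snaurp {P,C}; 3:skaunt {N,P}; 4:stazoulm {N}; 5:soum {P,C}; 6:snaurp {P,C}; 7:staikant {N}.
Position 1: P is ruled out by rule 4; that leaves N.
Position 2: C is ruled out by rule 2; that leaves P.
Position 3: P is ruled out by rule 4; that leaves N.
Position 5: C is ruled out by rule 2; that leaves P.
Position 6: C is ruled out by rule 2; that leaves P.
The only consistent sequence is: N P N N P P N.
Rule-by-rule: rule 1 satisfied; rule 2 satisfied; rule 3 satisfied; rule 4 satisfied; rule 5 satisfied.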